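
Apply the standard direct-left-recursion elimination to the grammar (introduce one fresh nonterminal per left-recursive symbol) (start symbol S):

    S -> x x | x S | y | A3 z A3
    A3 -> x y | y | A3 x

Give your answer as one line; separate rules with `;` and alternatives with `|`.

A3 is directly left-recursive.
For A3: α = {x}, β = {x y, y}. Rewrite as A3 → β A3' and A3' → α A3' | ε.

S -> x x | x S | y | A3 z A3; A3 -> x y A3' | y A3'; A3' -> x A3' | ε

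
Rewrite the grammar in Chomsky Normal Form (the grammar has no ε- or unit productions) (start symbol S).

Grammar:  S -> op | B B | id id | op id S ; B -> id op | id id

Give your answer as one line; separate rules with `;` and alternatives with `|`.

S -> op | B B | X1 X1 | X2 Y1; B -> X1 X2 | X1 X1; X1 -> id; X2 -> op; Y1 -> X1 S

Introduce a nonterminal for each terminal appearing in a rule of length ≥ 2: X1 → id, X2 → op.
Binarize each right-hand side of length ≥ 3 by chaining fresh nonterminals (Y1, Y2, …): affected rules were S → X2 X1 S.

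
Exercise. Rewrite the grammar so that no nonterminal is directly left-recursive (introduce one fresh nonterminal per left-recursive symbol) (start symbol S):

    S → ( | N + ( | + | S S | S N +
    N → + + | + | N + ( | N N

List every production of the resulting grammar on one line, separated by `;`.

S → ( S' | N + ( S' | + S'; N → + + N' | + N'; S' → S S' | N + S' | eps; N' → + ( N' | N N' | eps

Directly left-recursive nonterminals: S, N.
For S: α = {S, N +}, β = {(, N + (, +}. Rewrite as S → β S' and S' → α S' | ε.
For N: α = {+ (, N}, β = {+ +, +}. Rewrite as N → β N' and N' → α N' | ε.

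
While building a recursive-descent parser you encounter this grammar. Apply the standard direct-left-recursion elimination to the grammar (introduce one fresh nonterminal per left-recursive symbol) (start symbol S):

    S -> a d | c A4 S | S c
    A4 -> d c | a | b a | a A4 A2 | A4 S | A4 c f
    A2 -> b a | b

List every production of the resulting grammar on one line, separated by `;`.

Left recursion appears on S, A4.
For S: α = {c}, β = {a d, c A4 S}. Rewrite as S → β S' and S' → α S' | ε.
For A4: α = {S, c f}, β = {d c, a, b a, a A4 A2}. Rewrite as A4 → β A4' and A4' → α A4' | ε.

S -> a d S' | c A4 S S'; A4 -> d c A4' | a A4' | b a A4' | a A4 A2 A4'; A2 -> b a | b; S' -> c S' | epsilon; A4' -> S A4' | c f A4' | epsilon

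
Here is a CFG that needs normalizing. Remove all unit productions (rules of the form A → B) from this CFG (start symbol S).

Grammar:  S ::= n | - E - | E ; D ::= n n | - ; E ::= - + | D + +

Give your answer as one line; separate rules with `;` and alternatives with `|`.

S ::= - + | D + + | n | - E -; D ::= n n | -; E ::= - + | D + +

Unit pairs: S ⇒* {E}.
For each unit pair (A, B), copy every non-unit production of B to A, then drop all unit productions.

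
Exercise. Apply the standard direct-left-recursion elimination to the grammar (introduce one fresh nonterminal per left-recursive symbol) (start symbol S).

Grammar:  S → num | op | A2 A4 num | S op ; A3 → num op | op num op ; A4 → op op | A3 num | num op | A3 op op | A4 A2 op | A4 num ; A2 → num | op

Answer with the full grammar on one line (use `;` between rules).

Left recursion appears on S, A4.
For S: α = {op}, β = {num, op, A2 A4 num}. Rewrite as S → β S' and S' → α S' | ε.
For A4: α = {A2 op, num}, β = {op op, A3 num, num op, A3 op op}. Rewrite as A4 → β A4' and A4' → α A4' | ε.

S → num S' | op S' | A2 A4 num S'; A3 → num op | op num op; A4 → op op A4' | A3 num A4' | num op A4' | A3 op op A4'; A2 → num | op; S' → op S' | epsilon; A4' → A2 op A4' | num A4' | epsilon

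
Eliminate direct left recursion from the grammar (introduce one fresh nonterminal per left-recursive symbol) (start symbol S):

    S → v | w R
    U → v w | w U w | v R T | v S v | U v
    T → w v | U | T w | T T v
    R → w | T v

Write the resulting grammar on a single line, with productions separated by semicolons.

S → v | w R; U → v w U' | w U w U' | v R T U' | v S v U'; T → w v T' | U T'; R → w | T v; U' → v U' | ε; T' → w T' | T v T' | ε

Left recursion appears on U, T.
For U: α = {v}, β = {v w, w U w, v R T, v S v}. Rewrite as U → β U' and U' → α U' | ε.
For T: α = {w, T v}, β = {w v, U}. Rewrite as T → β T' and T' → α T' | ε.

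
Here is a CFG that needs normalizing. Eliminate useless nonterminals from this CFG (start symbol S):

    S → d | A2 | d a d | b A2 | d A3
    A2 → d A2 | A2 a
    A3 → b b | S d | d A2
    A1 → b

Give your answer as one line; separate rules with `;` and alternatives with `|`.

S → d | d a d | d A3; A3 → b b | S d

Generating nonterminals: {A1, A3, S}.
Reachable from S after that: {A3, S}.
Removed useless symbols: {A1, A2} and every production mentioning them.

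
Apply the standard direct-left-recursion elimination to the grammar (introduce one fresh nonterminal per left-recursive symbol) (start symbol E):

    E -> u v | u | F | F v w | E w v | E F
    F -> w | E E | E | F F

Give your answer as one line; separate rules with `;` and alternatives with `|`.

Left recursion appears on E, F.
For E: α = {w v, F}, β = {u v, u, F, F v w}. Rewrite as E → β E' and E' → α E' | ε.
For F: α = {F}, β = {w, E E, E}. Rewrite as F → β F' and F' → α F' | ε.

E -> u v E' | u E' | F E' | F v w E'; F -> w F' | E E F' | E F'; E' -> w v E' | F E' | epsilon; F' -> F F' | epsilon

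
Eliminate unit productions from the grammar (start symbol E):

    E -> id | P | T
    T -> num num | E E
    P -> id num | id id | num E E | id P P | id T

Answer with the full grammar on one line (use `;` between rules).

Unit pairs: E ⇒* {P, T}.
Replace each nonterminal's rules with the union of the non-unit rules of every nonterminal it unit-derives.

E -> id | id num | id id | num E E | id P P | id T | num num | E E; T -> num num | E E; P -> id num | id id | num E E | id P P | id T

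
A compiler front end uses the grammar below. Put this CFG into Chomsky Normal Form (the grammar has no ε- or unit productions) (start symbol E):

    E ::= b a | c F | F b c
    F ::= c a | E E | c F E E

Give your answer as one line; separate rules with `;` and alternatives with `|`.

Introduce a nonterminal for each terminal appearing in a rule of length ≥ 2: X1 → b, X2 → a, X3 → c.
Binarize each right-hand side of length ≥ 3 by chaining fresh nonterminals (Y1, Y2, …): affected rules were E → F X1 X3; F → X3 F E E.

E ::= X1 X2 | X3 F | F Y1; F ::= X3 X2 | E E | X3 Y2; X1 ::= b; X2 ::= a; X3 ::= c; Y1 ::= X1 X3; Y2 ::= F Y3; Y3 ::= E E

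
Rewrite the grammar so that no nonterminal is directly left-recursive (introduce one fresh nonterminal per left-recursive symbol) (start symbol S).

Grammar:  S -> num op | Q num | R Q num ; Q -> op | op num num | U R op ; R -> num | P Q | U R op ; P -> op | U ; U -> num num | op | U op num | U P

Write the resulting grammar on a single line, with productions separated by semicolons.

S -> num op | Q num | R Q num; Q -> op | op num num | U R op; R -> num | P Q | U R op; P -> op | U; U -> num num U' | op U'; U' -> op num U' | P U' | ε

Left recursion appears on U.
For U: α = {op num, P}, β = {num num, op}. Rewrite as U → β U' and U' → α U' | ε.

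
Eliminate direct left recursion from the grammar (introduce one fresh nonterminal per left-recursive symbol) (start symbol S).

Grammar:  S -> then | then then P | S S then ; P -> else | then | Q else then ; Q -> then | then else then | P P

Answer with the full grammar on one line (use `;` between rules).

Left recursion appears on S.
For S: α = {S then}, β = {then, then then P}. Rewrite as S → β S' and S' → α S' | ε.

S -> then S' | then then P S'; P -> else | then | Q else then; Q -> then | then else then | P P; S' -> S then S' | eps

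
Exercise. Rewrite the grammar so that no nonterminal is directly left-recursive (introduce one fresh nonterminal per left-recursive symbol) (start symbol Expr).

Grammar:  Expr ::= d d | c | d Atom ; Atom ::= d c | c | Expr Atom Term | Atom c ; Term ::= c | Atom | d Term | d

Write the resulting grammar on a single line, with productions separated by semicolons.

Expr ::= d d | c | d Atom; Atom ::= d c Atom1 | c Atom1 | Expr Atom Term Atom1; Term ::= c | Atom | d Term | d; Atom1 ::= c Atom1 | ε

Left recursion appears on Atom.
For Atom: α = {c}, β = {d c, c, Expr Atom Term}. Rewrite as Atom → β Atom1 and Atom1 → α Atom1 | ε.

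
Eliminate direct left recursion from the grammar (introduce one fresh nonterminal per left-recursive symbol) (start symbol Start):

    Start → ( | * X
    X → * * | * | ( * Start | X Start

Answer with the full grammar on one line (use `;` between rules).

X is directly left-recursive.
For X: α = {Start}, β = {* *, *, ( * Start}. Rewrite as X → β X1 and X1 → α X1 | ε.

Start → ( | * X; X → * * X1 | * X1 | ( * Start X1; X1 → Start X1 | ε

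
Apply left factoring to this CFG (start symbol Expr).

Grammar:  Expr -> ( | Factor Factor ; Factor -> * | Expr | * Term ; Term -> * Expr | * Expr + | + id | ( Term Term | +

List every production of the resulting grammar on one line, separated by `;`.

Factor has alternatives sharing prefix '*': factor to Factor → * Factor1 with Factor1 → ε | Term.
Term has alternatives sharing prefix '* Expr': factor to Term → * Expr Term1 with Term1 → ε | +.
Term has alternatives sharing prefix '+': factor to Term → + Term2 with Term2 → id | ε.

Expr -> ( | Factor Factor; Factor -> Expr | * Factor1; Term -> ( Term Term | * Expr Term1 | + Term2; Factor1 -> ε | Term; Term1 -> ε | +; Term2 -> id | ε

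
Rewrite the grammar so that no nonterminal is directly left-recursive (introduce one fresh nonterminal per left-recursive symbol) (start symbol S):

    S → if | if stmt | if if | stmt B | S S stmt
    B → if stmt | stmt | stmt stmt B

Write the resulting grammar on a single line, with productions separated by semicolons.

S → if S' | if stmt S' | if if S' | stmt B S'; B → if stmt | stmt | stmt stmt B; S' → S stmt S' | eps

Left recursion appears on S.
For S: α = {S stmt}, β = {if, if stmt, if if, stmt B}. Rewrite as S → β S' and S' → α S' | ε.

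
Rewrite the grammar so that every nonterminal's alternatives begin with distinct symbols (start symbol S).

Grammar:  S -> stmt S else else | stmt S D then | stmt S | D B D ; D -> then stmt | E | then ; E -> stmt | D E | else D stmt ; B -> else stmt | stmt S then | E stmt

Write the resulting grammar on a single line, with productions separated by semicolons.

S -> D B D | stmt S S'; D -> E | then D'; E -> stmt | D E | else D stmt; B -> else stmt | stmt S then | E stmt; S' -> else else | D then | ε; D' -> stmt | ε

S has alternatives sharing prefix 'stmt S': factor to S → stmt S S' with S' → else else | D then | ε.
D has alternatives sharing prefix 'then': factor to D → then D' with D' → stmt | ε.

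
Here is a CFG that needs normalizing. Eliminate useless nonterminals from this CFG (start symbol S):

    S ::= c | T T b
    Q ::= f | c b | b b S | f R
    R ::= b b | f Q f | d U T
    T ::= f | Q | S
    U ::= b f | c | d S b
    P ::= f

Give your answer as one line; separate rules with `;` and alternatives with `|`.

S ::= c | T T b; Q ::= f | c b | b b S | f R; R ::= b b | f Q f | d U T; T ::= f | Q | S; U ::= b f | c | d S b

Generating nonterminals: {P, Q, R, S, T, U}.
Reachable from S after that: {Q, R, S, T, U}.
Removed useless symbols: {P} and every production mentioning them.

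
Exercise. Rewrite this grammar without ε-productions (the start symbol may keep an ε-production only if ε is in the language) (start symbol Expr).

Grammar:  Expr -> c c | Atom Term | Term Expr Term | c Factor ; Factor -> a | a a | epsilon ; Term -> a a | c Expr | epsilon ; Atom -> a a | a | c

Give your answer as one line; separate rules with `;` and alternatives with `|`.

The nullable symbols are {Factor, Term}.
ε ∉ L(G), so no ε-production is kept.
For each production, add variants omitting each subset of nullable occurrences: Expr → Atom Term gives Atom Term | Atom. Expr → Term Expr Term gives Term Expr Term | Term Expr | Expr Term. Expr → c Factor gives c Factor | c.

Expr -> c c | Atom Term | Atom | Term Expr Term | Term Expr | Expr Term | c Factor | c; Factor -> a | a a; Term -> a a | c Expr; Atom -> a a | a | c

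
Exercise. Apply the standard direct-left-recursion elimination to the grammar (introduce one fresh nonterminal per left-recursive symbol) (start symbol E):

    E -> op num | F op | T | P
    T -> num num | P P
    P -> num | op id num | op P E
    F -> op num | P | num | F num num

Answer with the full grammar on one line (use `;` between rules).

Directly left-recursive nonterminal: F.
For F: α = {num num}, β = {op num, P, num}. Rewrite as F → β F' and F' → α F' | ε.

E -> op num | F op | T | P; T -> num num | P P; P -> num | op id num | op P E; F -> op num F' | P F' | num F'; F' -> num num F' | ε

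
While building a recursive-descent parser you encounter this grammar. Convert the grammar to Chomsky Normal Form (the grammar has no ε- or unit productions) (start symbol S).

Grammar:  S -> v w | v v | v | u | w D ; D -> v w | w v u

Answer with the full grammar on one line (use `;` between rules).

S -> X1 X2 | X1 X1 | v | u | X2 D; D -> X1 X2 | X2 Y1; X1 -> v; X2 -> w; X3 -> u; Y1 -> X1 X3

Introduce a nonterminal for each terminal appearing in a rule of length ≥ 2: X1 → v, X2 → w, X3 → u.
Binarize each right-hand side of length ≥ 3 by chaining fresh nonterminals (Y1, Y2, …): affected rules were D → X2 X1 X3.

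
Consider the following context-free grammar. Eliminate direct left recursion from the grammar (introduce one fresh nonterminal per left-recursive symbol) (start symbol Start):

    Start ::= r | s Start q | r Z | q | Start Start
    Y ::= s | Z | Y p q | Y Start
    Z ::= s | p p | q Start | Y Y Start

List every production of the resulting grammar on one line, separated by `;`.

Start ::= r Start1 | s Start q Start1 | r Z Start1 | q Start1; Y ::= s Y1 | Z Y1; Z ::= s | p p | q Start | Y Y Start; Start1 ::= Start Start1 | ε; Y1 ::= p q Y1 | Start Y1 | ε

Left recursion appears on Start, Y.
For Start: α = {Start}, β = {r, s Start q, r Z, q}. Rewrite as Start → β Start1 and Start1 → α Start1 | ε.
For Y: α = {p q, Start}, β = {s, Z}. Rewrite as Y → β Y1 and Y1 → α Y1 | ε.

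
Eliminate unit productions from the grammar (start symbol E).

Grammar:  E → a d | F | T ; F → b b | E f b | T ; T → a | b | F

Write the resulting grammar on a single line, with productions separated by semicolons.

Unit pairs: E ⇒* {F, T}; F ⇒* {T}; T ⇒* {F}.
For each unit pair (A, B), copy every non-unit production of B to A, then drop all unit productions.

E → a d | b b | E f b | a | b; F → b b | E f b | a | b; T → b b | E f b | a | b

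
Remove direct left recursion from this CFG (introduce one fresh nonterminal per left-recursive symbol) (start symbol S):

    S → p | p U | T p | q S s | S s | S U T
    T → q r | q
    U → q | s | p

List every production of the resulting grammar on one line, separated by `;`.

Directly left-recursive nonterminal: S.
For S: α = {s, U T}, β = {p, p U, T p, q S s}. Rewrite as S → β S' and S' → α S' | ε.

S → p S' | p U S' | T p S' | q S s S'; T → q r | q; U → q | s | p; S' → s S' | U T S' | ε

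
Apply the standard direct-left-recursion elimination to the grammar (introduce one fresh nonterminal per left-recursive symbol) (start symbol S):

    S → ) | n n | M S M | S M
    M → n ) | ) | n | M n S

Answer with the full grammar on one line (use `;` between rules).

S → ) S' | n n S' | M S M S'; M → n ) M' | ) M' | n M'; S' → M S' | ε; M' → n S M' | ε

Left recursion appears on S, M.
For S: α = {M}, β = {), n n, M S M}. Rewrite as S → β S' and S' → α S' | ε.
For M: α = {n S}, β = {n ), ), n}. Rewrite as M → β M' and M' → α M' | ε.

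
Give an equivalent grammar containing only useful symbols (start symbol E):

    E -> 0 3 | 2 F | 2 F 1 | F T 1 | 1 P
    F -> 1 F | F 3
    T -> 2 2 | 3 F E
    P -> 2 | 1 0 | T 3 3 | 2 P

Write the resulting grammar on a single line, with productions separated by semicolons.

Generating nonterminals: {E, P, T}.
Reachable from E after that: {E, P, T}.
Removed useless symbols: {F} and every production mentioning them.

E -> 0 3 | 1 P; T -> 2 2; P -> 2 | 1 0 | T 3 3 | 2 P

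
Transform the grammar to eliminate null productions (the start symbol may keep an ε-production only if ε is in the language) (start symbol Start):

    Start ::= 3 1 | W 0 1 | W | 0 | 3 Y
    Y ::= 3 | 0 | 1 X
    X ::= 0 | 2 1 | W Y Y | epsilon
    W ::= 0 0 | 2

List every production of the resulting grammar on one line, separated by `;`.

Nullable set = {X}.
ε ∉ L(G), so no ε-production is kept.
Add the nullable-subset variants: Y → 1 X gives 1 X | 1.

Start ::= 3 1 | W 0 1 | W | 0 | 3 Y; Y ::= 3 | 0 | 1 X | 1; X ::= 0 | 2 1 | W Y Y; W ::= 0 0 | 2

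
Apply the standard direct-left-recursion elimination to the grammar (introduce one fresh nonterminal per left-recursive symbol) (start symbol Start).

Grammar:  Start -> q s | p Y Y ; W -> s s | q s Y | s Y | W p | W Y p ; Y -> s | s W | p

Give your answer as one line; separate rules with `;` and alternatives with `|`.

Start -> q s | p Y Y; W -> s s W1 | q s Y W1 | s Y W1; Y -> s | s W | p; W1 -> p W1 | Y p W1 | ε

W is directly left-recursive.
For W: α = {p, Y p}, β = {s s, q s Y, s Y}. Rewrite as W → β W1 and W1 → α W1 | ε.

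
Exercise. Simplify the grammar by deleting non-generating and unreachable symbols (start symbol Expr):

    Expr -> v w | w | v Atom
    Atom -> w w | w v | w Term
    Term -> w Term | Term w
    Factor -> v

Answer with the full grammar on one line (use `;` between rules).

Generating nonterminals: {Atom, Expr, Factor}.
Reachable from Expr after that: {Atom, Expr}.
Removed useless symbols: {Factor, Term} and every production mentioning them.

Expr -> v w | w | v Atom; Atom -> w w | w v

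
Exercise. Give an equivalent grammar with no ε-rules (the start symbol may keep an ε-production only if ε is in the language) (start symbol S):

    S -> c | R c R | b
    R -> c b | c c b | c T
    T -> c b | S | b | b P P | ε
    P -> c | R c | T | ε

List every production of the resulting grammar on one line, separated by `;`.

Nullable set = {P, T}.
ε ∉ L(G), so no ε-production is kept.
For each production, add variants omitting each subset of nullable occurrences: R → c T gives c T | c. T → b P P gives b P P | b P.

S -> c | R c R | b; R -> c b | c c b | c T | c; T -> c b | S | b | b P P | b P; P -> c | R c | T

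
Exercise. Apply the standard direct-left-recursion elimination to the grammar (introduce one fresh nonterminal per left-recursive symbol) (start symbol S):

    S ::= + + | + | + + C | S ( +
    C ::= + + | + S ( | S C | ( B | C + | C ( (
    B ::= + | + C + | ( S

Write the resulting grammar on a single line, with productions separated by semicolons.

Left recursion appears on S, C.
For S: α = {( +}, β = {+ +, +, + + C}. Rewrite as S → β S' and S' → α S' | ε.
For C: α = {+, ( (}, β = {+ +, + S (, S C, ( B}. Rewrite as C → β C' and C' → α C' | ε.

S ::= + + S' | + S' | + + C S'; C ::= + + C' | + S ( C' | S C C' | ( B C'; B ::= + | + C + | ( S; S' ::= ( + S' | ε; C' ::= + C' | ( ( C' | ε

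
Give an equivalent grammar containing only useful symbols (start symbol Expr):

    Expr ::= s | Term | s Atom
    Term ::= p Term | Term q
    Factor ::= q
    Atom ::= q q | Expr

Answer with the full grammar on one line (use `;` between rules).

Generating nonterminals: {Atom, Expr, Factor}.
Reachable from Expr after that: {Atom, Expr}.
Removed useless symbols: {Factor, Term} and every production mentioning them.

Expr ::= s | s Atom; Atom ::= q q | Expr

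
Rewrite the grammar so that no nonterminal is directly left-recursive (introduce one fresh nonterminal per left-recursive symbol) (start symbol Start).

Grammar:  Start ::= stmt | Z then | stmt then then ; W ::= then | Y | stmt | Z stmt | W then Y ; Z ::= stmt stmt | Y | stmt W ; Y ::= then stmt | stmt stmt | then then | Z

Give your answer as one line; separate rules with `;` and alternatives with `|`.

W is directly left-recursive.
For W: α = {then Y}, β = {then, Y, stmt, Z stmt}. Rewrite as W → β W1 and W1 → α W1 | ε.

Start ::= stmt | Z then | stmt then then; W ::= then W1 | Y W1 | stmt W1 | Z stmt W1; Z ::= stmt stmt | Y | stmt W; Y ::= then stmt | stmt stmt | then then | Z; W1 ::= then Y W1 | ε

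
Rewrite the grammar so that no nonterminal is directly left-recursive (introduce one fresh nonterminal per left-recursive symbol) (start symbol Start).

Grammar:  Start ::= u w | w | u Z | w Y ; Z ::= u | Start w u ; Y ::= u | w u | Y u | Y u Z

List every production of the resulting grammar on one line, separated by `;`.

Directly left-recursive nonterminal: Y.
For Y: α = {u, u Z}, β = {u, w u}. Rewrite as Y → β Y1 and Y1 → α Y1 | ε.

Start ::= u w | w | u Z | w Y; Z ::= u | Start w u; Y ::= u Y1 | w u Y1; Y1 ::= u Y1 | u Z Y1 | epsilon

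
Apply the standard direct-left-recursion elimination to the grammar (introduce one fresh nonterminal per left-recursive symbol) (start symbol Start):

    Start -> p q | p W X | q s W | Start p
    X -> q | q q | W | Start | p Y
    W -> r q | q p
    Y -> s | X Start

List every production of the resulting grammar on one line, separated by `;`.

Start -> p q Start1 | p W X Start1 | q s W Start1; X -> q | q q | W | Start | p Y; W -> r q | q p; Y -> s | X Start; Start1 -> p Start1 | epsilon

Start is directly left-recursive.
For Start: α = {p}, β = {p q, p W X, q s W}. Rewrite as Start → β Start1 and Start1 → α Start1 | ε.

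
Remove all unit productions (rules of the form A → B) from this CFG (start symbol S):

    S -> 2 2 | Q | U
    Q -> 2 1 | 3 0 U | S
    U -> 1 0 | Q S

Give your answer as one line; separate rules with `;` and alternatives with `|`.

S -> 1 0 | Q S | 2 2 | 2 1 | 3 0 U; Q -> 1 0 | Q S | 2 2 | 2 1 | 3 0 U; U -> 1 0 | Q S

Unit pairs: Q ⇒* {S, U}; S ⇒* {Q, U}.
Replace each nonterminal's rules with the union of the non-unit rules of every nonterminal it unit-derives.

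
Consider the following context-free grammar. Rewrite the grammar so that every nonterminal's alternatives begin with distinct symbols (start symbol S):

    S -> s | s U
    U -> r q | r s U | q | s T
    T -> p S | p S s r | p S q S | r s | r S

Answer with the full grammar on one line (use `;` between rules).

S has alternatives sharing prefix 's': factor to S → s S' with S' → ε | U.
U has alternatives sharing prefix 'r': factor to U → r U' with U' → q | s U.
T has alternatives sharing prefix 'p S': factor to T → p S T' with T' → ε | s r | q S.
T has alternatives sharing prefix 'r': factor to T → r T'' with T'' → s | S.

S -> s S'; U -> q | s T | r U'; T -> p S T' | r T''; S' -> ε | U; U' -> q | s U; T' -> ε | s r | q S; T'' -> s | S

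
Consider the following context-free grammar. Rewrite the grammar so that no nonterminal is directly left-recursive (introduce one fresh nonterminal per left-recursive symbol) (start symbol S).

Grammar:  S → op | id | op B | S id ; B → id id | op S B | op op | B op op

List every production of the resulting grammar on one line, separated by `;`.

S → op S' | id S' | op B S'; B → id id B' | op S B B' | op op B'; S' → id S' | ε; B' → op op B' | ε

Left recursion appears on S, B.
For S: α = {id}, β = {op, id, op B}. Rewrite as S → β S' and S' → α S' | ε.
For B: α = {op op}, β = {id id, op S B, op op}. Rewrite as B → β B' and B' → α B' | ε.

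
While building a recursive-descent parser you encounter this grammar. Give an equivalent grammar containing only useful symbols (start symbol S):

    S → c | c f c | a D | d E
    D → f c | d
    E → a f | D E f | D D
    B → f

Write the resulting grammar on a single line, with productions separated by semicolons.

S → c | c f c | a D | d E; D → f c | d; E → a f | D E f | D D

Generating nonterminals: {B, D, E, S}.
Reachable from S after that: {D, E, S}.
Removed useless symbols: {B} and every production mentioning them.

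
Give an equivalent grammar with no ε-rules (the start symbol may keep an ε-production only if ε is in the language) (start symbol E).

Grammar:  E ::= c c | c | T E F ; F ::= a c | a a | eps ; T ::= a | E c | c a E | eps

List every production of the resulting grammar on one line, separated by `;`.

E ::= c c | c | T E F | T E | E F; F ::= a c | a a; T ::= a | E c | c a E

Nullable nonterminals: {F, T}.
ε ∉ L(G), so no ε-production is kept.
For each production, add variants omitting each subset of nullable occurrences: E → T E F gives T E F | T E | E F.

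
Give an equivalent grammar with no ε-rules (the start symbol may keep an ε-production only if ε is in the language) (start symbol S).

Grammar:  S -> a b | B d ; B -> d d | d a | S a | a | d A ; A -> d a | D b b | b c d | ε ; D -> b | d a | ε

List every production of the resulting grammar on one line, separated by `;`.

The nullable symbols are {A, D}.
ε ∉ L(G), so no ε-production is kept.
For each production, add variants omitting each subset of nullable occurrences: B → d A gives d A | d. A → D b b gives D b b | b b.

S -> a b | B d; B -> d d | d a | S a | a | d A | d; A -> d a | D b b | b b | b c d; D -> b | d a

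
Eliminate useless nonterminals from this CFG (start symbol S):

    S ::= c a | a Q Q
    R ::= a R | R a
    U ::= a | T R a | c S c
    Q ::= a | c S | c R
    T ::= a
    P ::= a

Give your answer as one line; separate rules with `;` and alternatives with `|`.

Generating nonterminals: {P, Q, S, T, U}.
Reachable from S after that: {Q, S}.
Removed useless symbols: {P, R, T, U} and every production mentioning them.

S ::= c a | a Q Q; Q ::= a | c S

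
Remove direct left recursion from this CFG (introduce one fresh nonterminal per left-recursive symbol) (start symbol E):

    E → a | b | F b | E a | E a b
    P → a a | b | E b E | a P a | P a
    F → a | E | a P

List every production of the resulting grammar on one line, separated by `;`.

E, P are directly left-recursive.
For E: α = {a, a b}, β = {a, b, F b}. Rewrite as E → β E' and E' → α E' | ε.
For P: α = {a}, β = {a a, b, E b E, a P a}. Rewrite as P → β P' and P' → α P' | ε.

E → a E' | b E' | F b E'; P → a a P' | b P' | E b E P' | a P a P'; F → a | E | a P; E' → a E' | a b E' | epsilon; P' → a P' | epsilon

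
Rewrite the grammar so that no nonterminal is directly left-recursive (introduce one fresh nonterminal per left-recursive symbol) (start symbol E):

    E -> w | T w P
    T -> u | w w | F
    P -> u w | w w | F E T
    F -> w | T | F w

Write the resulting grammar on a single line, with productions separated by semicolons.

E -> w | T w P; T -> u | w w | F; P -> u w | w w | F E T; F -> w F' | T F'; F' -> w F' | ε

Left recursion appears on F.
For F: α = {w}, β = {w, T}. Rewrite as F → β F' and F' → α F' | ε.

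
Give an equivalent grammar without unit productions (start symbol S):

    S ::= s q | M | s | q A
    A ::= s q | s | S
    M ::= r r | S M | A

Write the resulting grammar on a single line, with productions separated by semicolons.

Unit pairs: A ⇒* {M, S}; M ⇒* {A, S}; S ⇒* {A, M}.
Replace each nonterminal's rules with the union of the non-unit rules of every nonterminal it unit-derives.

S ::= s q | s | q A | r r | S M; A ::= s q | s | q A | r r | S M; M ::= s q | s | q A | r r | S M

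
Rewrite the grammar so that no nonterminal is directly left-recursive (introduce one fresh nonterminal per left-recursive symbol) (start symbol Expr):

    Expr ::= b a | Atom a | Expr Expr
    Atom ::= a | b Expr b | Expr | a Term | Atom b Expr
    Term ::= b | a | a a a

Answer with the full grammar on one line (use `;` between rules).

Left recursion appears on Expr, Atom.
For Expr: α = {Expr}, β = {b a, Atom a}. Rewrite as Expr → β Expr1 and Expr1 → α Expr1 | ε.
For Atom: α = {b Expr}, β = {a, b Expr b, Expr, a Term}. Rewrite as Atom → β Atom1 and Atom1 → α Atom1 | ε.

Expr ::= b a Expr1 | Atom a Expr1; Atom ::= a Atom1 | b Expr b Atom1 | Expr Atom1 | a Term Atom1; Term ::= b | a | a a a; Expr1 ::= Expr Expr1 | ε; Atom1 ::= b Expr Atom1 | ε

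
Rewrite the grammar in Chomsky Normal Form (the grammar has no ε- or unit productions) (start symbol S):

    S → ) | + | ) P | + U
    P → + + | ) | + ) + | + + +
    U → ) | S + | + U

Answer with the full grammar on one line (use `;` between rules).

S → ) | + | X1 P | X2 U; P → X2 X2 | ) | X2 Y1 | X2 Y2; U → ) | S X2 | X2 U; X1 → ); X2 → +; Y1 → X1 X2; Y2 → X2 X2

Introduce a nonterminal for each terminal appearing in a rule of length ≥ 2: X1 → ), X2 → +.
Binarize each right-hand side of length ≥ 3 by chaining fresh nonterminals (Y1, Y2, …): affected rules were P → X2 X1 X2; P → X2 X2 X2.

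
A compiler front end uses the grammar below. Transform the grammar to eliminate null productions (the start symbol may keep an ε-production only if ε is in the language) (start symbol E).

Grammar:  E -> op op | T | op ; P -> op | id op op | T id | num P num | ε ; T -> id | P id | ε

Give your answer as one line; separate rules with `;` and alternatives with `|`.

Nullable set = {E, P, T}.
ε ∈ L(G) since E is nullable, so keep E → ε.
Add the nullable-subset variants: P → T id gives T id | id. P → num P num gives num P num | num num.

E -> op op | T | op | ε; P -> op | id op op | T id | id | num P num | num num; T -> id | P id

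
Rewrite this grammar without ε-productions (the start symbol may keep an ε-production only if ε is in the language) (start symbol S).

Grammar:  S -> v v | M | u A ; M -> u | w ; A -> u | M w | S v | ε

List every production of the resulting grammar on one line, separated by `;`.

Nullable set = {A}.
ε ∉ L(G), so no ε-production is kept.
Expand every rule over subsets of its nullable positions: S → u A gives u A | u.

S -> v v | M | u A | u; M -> u | w; A -> u | M w | S v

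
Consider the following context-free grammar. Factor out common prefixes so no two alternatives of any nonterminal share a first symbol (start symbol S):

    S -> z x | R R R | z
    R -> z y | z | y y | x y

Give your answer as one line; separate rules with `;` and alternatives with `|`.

S -> R R R | z S'; R -> y y | x y | z R'; S' -> x | ε; R' -> y | ε

S has alternatives sharing prefix 'z': factor to S → z S' with S' → x | ε.
R has alternatives sharing prefix 'z': factor to R → z R' with R' → y | ε.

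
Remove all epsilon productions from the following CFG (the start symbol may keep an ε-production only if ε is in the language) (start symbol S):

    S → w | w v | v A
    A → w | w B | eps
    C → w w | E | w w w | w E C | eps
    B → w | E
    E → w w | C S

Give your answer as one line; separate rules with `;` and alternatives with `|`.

S → w | w v | v A | v; A → w | w B; C → w w | E | w w w | w E C | w E; B → w | E; E → w w | C S | S

Nullable set = {A, C}.
ε ∉ L(G), so no ε-production is kept.
Add the nullable-subset variants: S → v A gives v A | v. C → w E C gives w E C | w E. E → C S gives C S | S.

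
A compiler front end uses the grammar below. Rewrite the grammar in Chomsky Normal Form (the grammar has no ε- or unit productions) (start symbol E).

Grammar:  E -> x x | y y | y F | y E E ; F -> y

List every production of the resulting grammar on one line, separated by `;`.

E -> X1 X1 | X2 X2 | X2 F | X2 Y1; F -> y; X1 -> x; X2 -> y; Y1 -> E E

Introduce a nonterminal for each terminal appearing in a rule of length ≥ 2: X1 → x, X2 → y.
Binarize each right-hand side of length ≥ 3 by chaining fresh nonterminals (Y1, Y2, …): affected rules were E → X2 E E.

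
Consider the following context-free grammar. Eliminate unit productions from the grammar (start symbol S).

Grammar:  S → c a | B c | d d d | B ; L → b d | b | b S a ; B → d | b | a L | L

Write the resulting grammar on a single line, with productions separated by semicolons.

S → b d | b | b S a | d | a L | c a | B c | d d d; L → b d | b | b S a; B → b d | b | b S a | d | a L

Unit pairs: B ⇒* {L}; S ⇒* {B, L}.
Replace each nonterminal's rules with the union of the non-unit rules of every nonterminal it unit-derives.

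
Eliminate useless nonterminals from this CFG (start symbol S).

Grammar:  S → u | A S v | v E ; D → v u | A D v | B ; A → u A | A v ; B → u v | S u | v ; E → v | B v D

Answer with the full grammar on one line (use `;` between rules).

Generating nonterminals: {B, D, E, S}.
Reachable from S after that: {B, D, E, S}.
Removed useless symbols: {A} and every production mentioning them.

S → u | v E; D → v u | B; B → u v | S u | v; E → v | B v D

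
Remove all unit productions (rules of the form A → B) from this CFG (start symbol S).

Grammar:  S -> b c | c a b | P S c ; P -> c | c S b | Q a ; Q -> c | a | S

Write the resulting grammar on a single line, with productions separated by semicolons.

Unit pairs: Q ⇒* {S}.
Replace each nonterminal's rules with the union of the non-unit rules of every nonterminal it unit-derives.

S -> b c | c a b | P S c; P -> c | c S b | Q a; Q -> b c | c a b | P S c | c | a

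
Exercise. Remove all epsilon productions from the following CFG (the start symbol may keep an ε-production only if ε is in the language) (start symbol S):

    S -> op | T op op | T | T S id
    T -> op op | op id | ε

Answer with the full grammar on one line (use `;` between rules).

Nullable nonterminals: {S, T}.
ε ∈ L(G) since S is nullable, so keep S → ε.
Add the nullable-subset variants: S → T op op gives T op op | op op. S → T S id gives T S id | T id | S id | id.

S -> op | T op op | op op | T | T S id | T id | S id | id | ε; T -> op op | op id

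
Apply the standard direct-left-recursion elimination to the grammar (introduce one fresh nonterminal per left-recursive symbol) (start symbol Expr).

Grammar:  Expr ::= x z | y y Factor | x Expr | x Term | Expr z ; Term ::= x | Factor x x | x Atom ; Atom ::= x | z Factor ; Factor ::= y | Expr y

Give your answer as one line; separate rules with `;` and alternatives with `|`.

Expr ::= x z Expr1 | y y Factor Expr1 | x Expr Expr1 | x Term Expr1; Term ::= x | Factor x x | x Atom; Atom ::= x | z Factor; Factor ::= y | Expr y; Expr1 ::= z Expr1 | eps

Directly left-recursive nonterminal: Expr.
For Expr: α = {z}, β = {x z, y y Factor, x Expr, x Term}. Rewrite as Expr → β Expr1 and Expr1 → α Expr1 | ε.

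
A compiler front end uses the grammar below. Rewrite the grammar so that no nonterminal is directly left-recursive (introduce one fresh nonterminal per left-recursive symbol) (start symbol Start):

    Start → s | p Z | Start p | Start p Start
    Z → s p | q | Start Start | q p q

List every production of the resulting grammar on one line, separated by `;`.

Start → s Start1 | p Z Start1; Z → s p | q | Start Start | q p q; Start1 → p Start1 | p Start Start1 | ε

Start is directly left-recursive.
For Start: α = {p, p Start}, β = {s, p Z}. Rewrite as Start → β Start1 and Start1 → α Start1 | ε.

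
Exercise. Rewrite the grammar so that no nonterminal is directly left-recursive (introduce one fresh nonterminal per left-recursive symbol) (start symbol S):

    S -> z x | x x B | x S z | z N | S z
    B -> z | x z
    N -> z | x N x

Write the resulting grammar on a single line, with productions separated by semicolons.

S is directly left-recursive.
For S: α = {z}, β = {z x, x x B, x S z, z N}. Rewrite as S → β S' and S' → α S' | ε.

S -> z x S' | x x B S' | x S z S' | z N S'; B -> z | x z; N -> z | x N x; S' -> z S' | ε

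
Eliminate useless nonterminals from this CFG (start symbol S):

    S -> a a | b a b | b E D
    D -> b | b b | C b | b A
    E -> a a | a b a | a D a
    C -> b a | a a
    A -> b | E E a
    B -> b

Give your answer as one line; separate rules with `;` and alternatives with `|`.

S -> a a | b a b | b E D; D -> b | b b | C b | b A; E -> a a | a b a | a D a; C -> b a | a a; A -> b | E E a

Generating nonterminals: {A, B, C, D, E, S}.
Reachable from S after that: {A, C, D, E, S}.
Removed useless symbols: {B} and every production mentioning them.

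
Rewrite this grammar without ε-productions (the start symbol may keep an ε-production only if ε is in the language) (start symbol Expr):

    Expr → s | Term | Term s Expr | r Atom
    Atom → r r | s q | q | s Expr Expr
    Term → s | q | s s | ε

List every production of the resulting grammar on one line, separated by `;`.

Expr → s | Term | Term s Expr | Term s | s Expr | r Atom | ε; Atom → r r | s q | q | s Expr Expr | s Expr | s; Term → s | q | s s

Nullable nonterminals: {Expr, Term}.
ε ∈ L(G) since Expr is nullable, so keep Expr → ε.
Add the nullable-subset variants: Expr → Term s Expr gives Term s Expr | Term s | s Expr. Atom → s Expr Expr gives s Expr Expr | s Expr | s.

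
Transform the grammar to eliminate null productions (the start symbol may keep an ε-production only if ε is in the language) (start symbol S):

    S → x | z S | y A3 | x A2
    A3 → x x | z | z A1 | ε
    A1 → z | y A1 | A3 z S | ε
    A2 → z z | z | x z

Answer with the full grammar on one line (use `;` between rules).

S → x | z S | y A3 | y | x A2; A3 → x x | z | z A1; A1 → z | y A1 | y | A3 z S | z S; A2 → z z | z | x z

Nullable set = {A1, A3}.
ε ∉ L(G), so no ε-production is kept.
Expand every rule over subsets of its nullable positions: S → y A3 gives y A3 | y. A1 → y A1 gives y A1 | y. A1 → A3 z S gives A3 z S | z S.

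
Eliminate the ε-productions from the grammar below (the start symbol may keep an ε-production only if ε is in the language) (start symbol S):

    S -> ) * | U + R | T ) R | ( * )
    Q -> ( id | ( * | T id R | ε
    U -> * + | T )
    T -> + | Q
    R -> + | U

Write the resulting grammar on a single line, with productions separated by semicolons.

S -> ) * | U + R | T ) R | ) R | ( * ); Q -> ( id | ( * | T id R | id R; U -> * + | T ) | ); T -> + | Q; R -> + | U

The nullable symbols are {Q, T}.
ε ∉ L(G), so no ε-production is kept.
For each production, add variants omitting each subset of nullable occurrences: S → T ) R gives T ) R | ) R. Q → T id R gives T id R | id R. U → T ) gives T ) | ).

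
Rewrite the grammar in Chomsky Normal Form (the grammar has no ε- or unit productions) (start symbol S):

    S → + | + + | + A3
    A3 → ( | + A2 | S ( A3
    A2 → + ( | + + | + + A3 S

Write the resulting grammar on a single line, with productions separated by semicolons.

S → + | X1 X1 | X1 A3; A3 → ( | X1 A2 | S Y1; A2 → X1 X2 | X1 X1 | X1 Y2; X1 → +; X2 → (; Y1 → X2 A3; Y2 → X1 Y3; Y3 → A3 S

Introduce a nonterminal for each terminal appearing in a rule of length ≥ 2: X1 → +, X2 → (.
Binarize each right-hand side of length ≥ 3 by chaining fresh nonterminals (Y1, Y2, …): affected rules were A3 → S X2 A3; A2 → X1 X1 A3 S.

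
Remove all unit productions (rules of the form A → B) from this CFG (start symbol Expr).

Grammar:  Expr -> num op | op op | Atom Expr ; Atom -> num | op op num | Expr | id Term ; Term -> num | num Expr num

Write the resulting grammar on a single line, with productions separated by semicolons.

Expr -> num op | op op | Atom Expr; Atom -> num | op op num | id Term | num op | op op | Atom Expr; Term -> num | num Expr num

Unit pairs: Atom ⇒* {Expr}.
Replace each nonterminal's rules with the union of the non-unit rules of every nonterminal it unit-derives.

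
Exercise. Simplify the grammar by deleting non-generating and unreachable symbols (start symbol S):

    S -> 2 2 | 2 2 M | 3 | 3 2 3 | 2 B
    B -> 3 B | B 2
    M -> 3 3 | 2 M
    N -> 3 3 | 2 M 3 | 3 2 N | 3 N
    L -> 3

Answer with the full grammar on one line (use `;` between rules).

S -> 2 2 | 2 2 M | 3 | 3 2 3; M -> 3 3 | 2 M

Generating nonterminals: {L, M, N, S}.
Reachable from S after that: {M, S}.
Removed useless symbols: {B, L, N} and every production mentioning them.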